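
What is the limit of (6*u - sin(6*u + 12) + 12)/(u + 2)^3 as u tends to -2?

Direct substitution gives 0/0.
Apply L'Hôpital: lim (6 - 6*cos(6*u + 12))/(3*(u + 2)^2), still 0/0.
Apply L'Hôpital: lim (36*sin(6*u + 12))/(6*u + 12), still 0/0.
After 3 applications of L'Hôpital's rule the quotient is (216*cos(6*u + 12))/(6); substituting u = -2 gives 36.

36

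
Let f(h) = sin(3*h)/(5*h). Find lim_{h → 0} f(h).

Substitution gives 0/0.
Write it as (3/5)·sin(3h)/(3h); since sin(u)/u → 1, the limit is 3/5.

3/5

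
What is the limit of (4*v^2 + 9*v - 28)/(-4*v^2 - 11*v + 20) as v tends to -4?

-23/21

Direct substitution gives 0/0, so factor. Both numerator and denominator have (v + 4) as a factor.
After cancelling, the expression reduces to (4*v - 7)/(5 - 4*v).
Substituting v = -4 gives -23/21.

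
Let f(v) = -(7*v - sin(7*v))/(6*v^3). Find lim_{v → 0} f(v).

Direct substitution gives 0/0.
Apply L'Hôpital: lim (7 - 7*cos(7*v))/(-18*v^2), still 0/0.
Apply L'Hôpital: lim (49*sin(7*v))/(-36*v), still 0/0.
After 3 applications of L'Hôpital's rule the quotient is (343*cos(7*v))/(-36); substituting v = 0 gives -343/36.

-343/36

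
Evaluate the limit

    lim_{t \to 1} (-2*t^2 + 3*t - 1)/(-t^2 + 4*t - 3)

-1/2

Since t = 1 makes numerator and denominator zero, (t - 1) divides both.
Cancelling it gives (1 - 2*t)/(3 - t); now plug in t = 1 to get -1/2.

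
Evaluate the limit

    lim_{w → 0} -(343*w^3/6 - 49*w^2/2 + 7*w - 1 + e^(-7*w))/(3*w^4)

Direct substitution gives 0/0.
Apply L'Hôpital: lim (343*w^2/2 - 49*w + 7 - 7*e^(-7*w))/(-12*w^3), still 0/0.
Apply L'Hôpital: lim (343*w - 49 + 49*e^(-7*w))/(-36*w^2), still 0/0.
Apply L'Hôpital: lim (343 - 343*e^(-7*w))/(-72*w), still 0/0.
After 4 applications of L'Hôpital's rule the quotient is (2401*e^(-7*w))/(-72); substituting w = 0 gives -2401/72.

-2401/72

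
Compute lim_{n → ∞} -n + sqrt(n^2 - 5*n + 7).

An ∞ − ∞ form. Rationalising with the conjugate, the difference becomes (-5n + 7) / (√(n^2 - 5*n + 7) + n).
For large n the denominator behaves like 2·n, so the quotient tends to -5/2 = -5/2.

-5/2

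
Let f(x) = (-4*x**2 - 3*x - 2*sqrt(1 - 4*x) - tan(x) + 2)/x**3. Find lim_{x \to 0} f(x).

23/3

Substitution gives 0/0 (the numerator vanishes to order 3).
Expand each term to order x^3: the coefficient of x^3 in −tan(x) is -1/3 and in -2·√(1 - 4x) is 8.
Lower-order terms cancel with the polynomial part, so the numerator is (23/3)·x^3 + o(x^3), and the limit is (23/3)/(1) = 23/3.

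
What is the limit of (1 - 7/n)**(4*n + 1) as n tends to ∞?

The base → 1 and the exponent → ∞: a 1^∞ form.
Take logarithms: (4n + 1)·ln(1 - 7/n). Since ln(1+u) ~ u for small u, this behaves like (4n)·(-7/n) → -28.
So the limit is e^(-28).

e^(-28)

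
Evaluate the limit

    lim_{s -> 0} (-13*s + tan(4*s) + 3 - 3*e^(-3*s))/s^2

Substitution gives 0/0 (the numerator vanishes to order 2).
Expand each term to order s^2: the coefficient of s^2 in -3·e^(-3s) is -27/2 and in tan(4s) is 0.
Lower-order terms cancel with the polynomial part, so the numerator is (-27/2)·s^2 + o(s^2), and the limit is (-27/2)/(1) = -27/2.

-27/2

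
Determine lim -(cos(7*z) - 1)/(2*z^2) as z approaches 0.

Direct substitution gives 0/0.
Apply L'Hôpital: lim (-7*sin(7*z))/(-4*z), still 0/0.
After 2 applications of L'Hôpital's rule the quotient is (-49*cos(7*z))/(-4); substituting z = 0 gives 49/4.

49/4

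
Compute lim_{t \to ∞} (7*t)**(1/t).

Base → ∞ and exponent → 0: an ∞^0 form.
Take logs: (1/t)·ln(7·t^1) = (ln 7 + 1·ln t)/t → 0.
So the limit is e^0 = 1.

1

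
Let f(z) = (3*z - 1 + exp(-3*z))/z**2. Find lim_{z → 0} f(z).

9/2

Direct substitution gives 0/0.
Apply L'Hôpital: lim (3 - 3*e^(-3*z))/(2*z), still 0/0.
After 2 applications of L'Hôpital's rule the quotient is (9*e^(-3*z))/(2); substituting z = 0 gives 9/2.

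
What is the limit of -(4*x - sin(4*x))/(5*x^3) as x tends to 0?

Direct substitution gives 0/0.
Apply L'Hôpital: lim (4 - 4*cos(4*x))/(-15*x^2), still 0/0.
Apply L'Hôpital: lim (16*sin(4*x))/(-30*x), still 0/0.
After 3 applications of L'Hôpital's rule the quotient is (64*cos(4*x))/(-30); substituting x = 0 gives -32/15.

-32/15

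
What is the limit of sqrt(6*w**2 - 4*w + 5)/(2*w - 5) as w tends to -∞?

For large |w|, √(6*w^2 - 4*w + 5) ≈ √6·|w| and the denominator ≈ 2w.
Since w → −∞, |w| = −w, giving −√6/(2) = -√(6)/2.

-√(6)/2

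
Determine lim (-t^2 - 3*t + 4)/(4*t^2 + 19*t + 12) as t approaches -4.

At t = -4 both the top and bottom vanish — a removable singularity. Factoring out (t + 4) from each leaves (1 - t)/(4*t + 3), which at t = -4 equals -5/13.

-5/13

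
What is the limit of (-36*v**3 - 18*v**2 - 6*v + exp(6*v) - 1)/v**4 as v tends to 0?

Direct substitution gives 0/0.
Apply L'Hôpital: lim (-108*v^2 - 36*v + 6*e^(6*v) - 6)/(4*v^3), still 0/0.
Apply L'Hôpital: lim (-216*v + 36*e^(6*v) - 36)/(12*v^2), still 0/0.
Apply L'Hôpital: lim (216*e^(6*v) - 216)/(24*v), still 0/0.
After 4 applications of L'Hôpital's rule the quotient is (1296*e^(6*v))/(24); substituting v = 0 gives 54.

54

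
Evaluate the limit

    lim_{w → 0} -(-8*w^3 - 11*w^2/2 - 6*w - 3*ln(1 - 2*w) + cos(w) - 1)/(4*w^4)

Substitution gives 0/0 (the numerator vanishes to order 4).
Expand each term to order w^4: the coefficient of w^4 in -3·ln(1 - 2w) is 12 and in cos(w) is 1/24.
Lower-order terms cancel with the polynomial part, so the numerator is (289/24)·w^4 + o(w^4), and the limit is (289/24)/(-4) = -289/96.

-289/96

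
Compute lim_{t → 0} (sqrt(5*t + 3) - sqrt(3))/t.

5*√(3)/6

Substitution gives 0/0. Multiply numerator and denominator by the conjugate √(3 + 5t) + √3.
The numerator becomes (3 + 5t) − 3 = 5t, so the expression simplifies to 5/(√(3 + 5t) + √3).
Letting t → 0 gives 5/(2√3) = 5*√(3)/6.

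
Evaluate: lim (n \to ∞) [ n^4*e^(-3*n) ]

Write as n^4/e^{3n}, an ∞/∞ form.
Exponential growth dominates any polynomial, so repeated L'Hôpital (or the standard result) gives 0.

0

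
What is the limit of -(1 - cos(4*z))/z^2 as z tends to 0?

Substitution gives 0/0.
Use (1 − cos u)/u² → 1/2 with u = 4z: the limit is 4²/(2·(-1)) = -8.

-8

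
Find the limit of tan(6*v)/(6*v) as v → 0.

Substitution gives 0/0.
Since tan(u)/u → 1 as u → 0, tan(6v)/(6v) → 1 and the limit is 6/6 = 1.

1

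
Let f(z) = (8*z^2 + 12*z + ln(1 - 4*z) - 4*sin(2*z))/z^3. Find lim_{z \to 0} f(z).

Substitution gives 0/0 (the numerator vanishes to order 3).
Expand each term to order z^3: the coefficient of z^3 in -4·sin(2z) is 16/3 and in ln(1 - 4z) is -64/3.
Lower-order terms cancel with the polynomial part, so the numerator is (-16)·z^3 + o(z^3), and the limit is (-16)/(1) = -16.

-16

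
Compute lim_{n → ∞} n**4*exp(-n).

Write as n^4/e^{1n}, an ∞/∞ form.
Exponential growth dominates any polynomial, so repeated L'Hôpital (or the standard result) gives 0.

0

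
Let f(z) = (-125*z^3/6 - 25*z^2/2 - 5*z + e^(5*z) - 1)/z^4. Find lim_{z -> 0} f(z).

Direct substitution gives 0/0.
Apply L'Hôpital: lim (-125*z^2/2 - 25*z + 5*e^(5*z) - 5)/(4*z^3), still 0/0.
Apply L'Hôpital: lim (-125*z + 25*e^(5*z) - 25)/(12*z^2), still 0/0.
Apply L'Hôpital: lim (125*e^(5*z) - 125)/(24*z), still 0/0.
After 4 applications of L'Hôpital's rule the quotient is (625*e^(5*z))/(24); substituting z = 0 gives 625/24.

625/24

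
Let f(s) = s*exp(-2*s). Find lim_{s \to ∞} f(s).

Write as s^1/e^{2s}, an ∞/∞ form.
Exponential growth dominates any polynomial, so repeated L'Hôpital (or the standard result) gives 0.

0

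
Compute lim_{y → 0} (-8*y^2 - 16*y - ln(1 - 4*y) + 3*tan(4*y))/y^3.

Substitution gives 0/0; apply L'Hôpital's rule 3 times.
After differentiating numerator and denominator 3 times the quotient is (1152*tan(4*y)^2/cos(4*y)^2 + 384/cos(4*y)^2 - 128/(4*y - 1)^3)/(6); at y = 0 this is 256/3.

256/3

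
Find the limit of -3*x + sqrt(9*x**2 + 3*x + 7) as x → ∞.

This has the form ∞ − ∞. Multiply and divide by the conjugate √(9*x^2 + 3*x + 7) + 3x.
That gives (3x + 7) / (√(9*x^2 + 3*x + 7) + 3x).
Divide numerator and denominator by x: the limit is 3/(2·3) = 1/2.

1/2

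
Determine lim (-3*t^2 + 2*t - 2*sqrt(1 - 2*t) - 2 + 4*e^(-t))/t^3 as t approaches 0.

Substitution gives 0/0 (the numerator vanishes to order 3).
Expand each term to order t^3: the coefficient of t^3 in -2·√(1 - 2t) is 1 and in 4·e^(-t) is -2/3.
Lower-order terms cancel with the polynomial part, so the numerator is (1/3)·t^3 + o(t^3), and the limit is (1/3)/(1) = 1/3.

1/3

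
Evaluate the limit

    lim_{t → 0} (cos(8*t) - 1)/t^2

-32

Direct substitution gives 0/0.
Apply L'Hôpital: lim (-8*sin(8*t))/(2*t), still 0/0.
After 2 applications of L'Hôpital's rule the quotient is (-64*cos(8*t))/(2); substituting t = 0 gives -32.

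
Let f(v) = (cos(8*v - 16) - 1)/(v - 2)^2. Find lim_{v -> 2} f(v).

-32

Direct substitution gives 0/0.
Apply L'Hôpital: lim (-8*sin(8*v - 16))/(2*v - 4), still 0/0.
After 2 applications of L'Hôpital's rule the quotient is (-64*cos(8*v - 16))/(2); substituting v = 2 gives -32.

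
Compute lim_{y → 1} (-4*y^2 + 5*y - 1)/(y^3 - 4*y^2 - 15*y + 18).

At y = 1 both the top and bottom vanish — a removable singularity. Factoring out (y - 1) from each leaves (1 - 4*y)/(y^2 - 3*y - 18), which at y = 1 equals 3/20.

3/20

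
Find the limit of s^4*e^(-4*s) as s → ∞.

0

Write as s^4/e^{4s}, an ∞/∞ form.
Exponential growth dominates any polynomial, so repeated L'Hôpital (or the standard result) gives 0.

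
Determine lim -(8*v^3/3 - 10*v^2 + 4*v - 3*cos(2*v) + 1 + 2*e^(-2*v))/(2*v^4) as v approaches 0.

Substitution gives 0/0 (the numerator vanishes to order 4).
Expand each term to order v^4: the coefficient of v^4 in -3·cos(2v) is -2 and in 2·e^(-2v) is 4/3.
Lower-order terms cancel with the polynomial part, so the numerator is (-2/3)·v^4 + o(v^4), and the limit is (-2/3)/(-2) = 1/3.

1/3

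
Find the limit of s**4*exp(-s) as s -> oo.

0

Write as s^4/e^{1s}, an ∞/∞ form.
Exponential growth dominates any polynomial, so repeated L'Hôpital (or the standard result) gives 0.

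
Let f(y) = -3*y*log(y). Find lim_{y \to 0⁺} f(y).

0

This is a 0·(−∞) form. Rewrite as -3·ln(y) / y^(−1) and apply L'Hôpital:
the derivative quotient is -3·(1/y) / (−1·y^(−2)) = (3/1)·y^1 → 0.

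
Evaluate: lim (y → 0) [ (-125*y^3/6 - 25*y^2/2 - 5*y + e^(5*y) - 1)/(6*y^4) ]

625/144

Direct substitution gives 0/0.
Apply L'Hôpital: lim (-125*y^2/2 - 25*y + 5*e^(5*y) - 5)/(24*y^3), still 0/0.
Apply L'Hôpital: lim (-125*y + 25*e^(5*y) - 25)/(72*y^2), still 0/0.
Apply L'Hôpital: lim (125*e^(5*y) - 125)/(144*y), still 0/0.
After 4 applications of L'Hôpital's rule the quotient is (625*e^(5*y))/(144); substituting y = 0 gives 625/144.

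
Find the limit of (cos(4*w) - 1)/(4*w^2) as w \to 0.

-2

Direct substitution gives 0/0.
Apply L'Hôpital: lim (-4*sin(4*w))/(8*w), still 0/0.
After 2 applications of L'Hôpital's rule the quotient is (-16*cos(4*w))/(8); substituting w = 0 gives -2.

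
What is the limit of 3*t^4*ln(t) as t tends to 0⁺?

This is a 0·(−∞) form. Rewrite as 3·ln(t) / t^(−4) and apply L'Hôpital:
the derivative quotient is 3·(1/t) / (−4·t^(−5)) = (-3/4)·t^4 → 0.

0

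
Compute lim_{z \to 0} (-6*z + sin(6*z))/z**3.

-36

Direct substitution gives 0/0.
Apply L'Hôpital: lim (6*cos(6*z) - 6)/(3*z^2), still 0/0.
Apply L'Hôpital: lim (-36*sin(6*z))/(6*z), still 0/0.
After 3 applications of L'Hôpital's rule the quotient is (-216*cos(6*z))/(6); substituting z = 0 gives -36.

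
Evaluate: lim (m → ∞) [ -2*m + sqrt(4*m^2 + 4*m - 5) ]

1

This has the form ∞ − ∞. Multiply and divide by the conjugate √(4*m^2 + 4*m - 5) + 2m.
That gives (4m - 5) / (√(4*m^2 + 4*m - 5) + 2m).
Divide numerator and denominator by m: the limit is 4/(2·2) = 1.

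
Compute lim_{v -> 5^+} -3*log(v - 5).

As v → 5⁺, v - 5 → 0⁺ and ln(v - 5) → −∞.
Multiplying by -3 gives ∞.

∞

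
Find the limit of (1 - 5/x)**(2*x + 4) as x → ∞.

Let L be the limit and take ln: ln L = lim (2x + 4)·ln(1 - 5/x) = lim (2x + 4)·(-5/x + O(1/x²)) = -10.
Hence L = e^(-10).

e^(-10)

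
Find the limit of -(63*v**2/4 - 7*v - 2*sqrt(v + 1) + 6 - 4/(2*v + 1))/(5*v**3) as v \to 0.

Substitution gives 0/0 (the numerator vanishes to order 3).
Expand each term to order v^3: the coefficient of v^3 in -2·√(1 + v) is -1/8 and in -4·1/(1 + 2v) is 32.
Lower-order terms cancel with the polynomial part, so the numerator is (255/8)·v^3 + o(v^3), and the limit is (255/8)/(-5) = -51/8.

-51/8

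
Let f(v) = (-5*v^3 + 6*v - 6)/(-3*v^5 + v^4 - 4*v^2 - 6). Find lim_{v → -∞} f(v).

The denominator has degree 5 and the numerator degree 3. Dividing numerator and denominator by v^5 sends every term to 0 except the leading denominator term, so the limit is 0.

0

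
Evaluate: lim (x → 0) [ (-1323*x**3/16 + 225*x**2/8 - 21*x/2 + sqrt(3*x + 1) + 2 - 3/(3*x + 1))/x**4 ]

Substitution gives 0/0 (the numerator vanishes to order 4).
Expand each term to order x^4: the coefficient of x^4 in -3·1/(1 + 3x) is -243 and in √(1 + 3x) is -405/128.
Lower-order terms cancel with the polynomial part, so the numerator is (-31509/128)·x^4 + o(x^4), and the limit is (-31509/128)/(1) = -31509/128.

-31509/128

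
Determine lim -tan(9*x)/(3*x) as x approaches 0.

Substitution gives 0/0.
Since tan(u)/u → 1 as u → 0, tan(9x)/(9x) → 1 and the limit is 9/(-3) = -3.

-3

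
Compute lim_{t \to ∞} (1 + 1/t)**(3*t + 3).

Write it as [(1 + 1/t)^t]^(3) · (1 + 1/t)^(3). The bracketed term tends to e^(1) and the second factor to 1, so the limit is e^(3).

e^(3)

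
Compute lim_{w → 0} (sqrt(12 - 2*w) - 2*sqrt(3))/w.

-√(3)/6

Substitution gives 0/0. Multiply numerator and denominator by the conjugate √(12 - 2w) + √12.
The numerator becomes (12 - 2w) − 12 = -2w, so the expression simplifies to -2/(√(12 - 2w) + √12).
Letting w → 0 gives -2/(2√12) = -√(3)/6.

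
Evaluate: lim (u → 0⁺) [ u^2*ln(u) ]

0

This is a 0·(−∞) form. Rewrite as 1·ln(u) / u^(−2) and apply L'Hôpital:
the derivative quotient is 1·(1/u) / (−2·u^(−3)) = (-1/2)·u^2 → 0.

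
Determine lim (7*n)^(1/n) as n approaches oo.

1

Base → ∞ and exponent → 0: an ∞^0 form.
Take logs: (1/n)·ln(7·n^1) = (ln 7 + 1·ln n)/n → 0.
So the limit is e^0 = 1.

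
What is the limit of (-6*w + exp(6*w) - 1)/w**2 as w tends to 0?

Direct substitution gives 0/0.
Apply L'Hôpital: lim (6*e^(6*w) - 6)/(2*w), still 0/0.
After 2 applications of L'Hôpital's rule the quotient is (36*e^(6*w))/(2); substituting w = 0 gives 18.

18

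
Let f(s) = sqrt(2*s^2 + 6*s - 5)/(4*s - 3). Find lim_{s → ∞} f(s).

For large |s|, √(2*s^2 + 6*s - 5) ≈ √2·|s| and the denominator ≈ 4s.
Since s → +∞, |s| = s, giving √2/(4) = √(2)/4.

√(2)/4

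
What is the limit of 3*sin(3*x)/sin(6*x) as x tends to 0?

3/2

Substitution gives 0/0.
Divide numerator and denominator by x: sin(3x)/x → 3 and sin(6x)/x → 6, so the limit is 3·3/6 = 3/2.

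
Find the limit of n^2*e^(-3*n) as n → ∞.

Write as n^2/e^{3n}, an ∞/∞ form.
Exponential growth dominates any polynomial, so repeated L'Hôpital (or the standard result) gives 0.

0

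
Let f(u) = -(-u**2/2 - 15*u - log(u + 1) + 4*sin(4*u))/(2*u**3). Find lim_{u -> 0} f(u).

Substitution gives 0/0 (the numerator vanishes to order 3).
Expand each term to order u^3: the coefficient of u^3 in 4·sin(4u) is -128/3 and in −ln(1 + u) is -1/3.
Lower-order terms cancel with the polynomial part, so the numerator is (-43)·u^3 + o(u^3), and the limit is (-43)/(-2) = 43/2.

43/2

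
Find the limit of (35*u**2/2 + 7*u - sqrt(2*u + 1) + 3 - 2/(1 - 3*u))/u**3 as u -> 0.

-109/2

Substitution gives 0/0; apply L'Hôpital's rule 3 times.
After differentiating numerator and denominator 3 times the quotient is (-324/(3*u - 1)^4 - 3/(2*u + 1)^(5/2))/(6); at u = 0 this is -109/2.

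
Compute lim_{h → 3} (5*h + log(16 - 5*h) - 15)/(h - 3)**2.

Direct substitution gives 0/0.
Apply L'Hôpital: lim (5 - 5/(16 - 5*h))/(2*h - 6), still 0/0.
After 2 applications of L'Hôpital's rule the quotient is (-25/(16 - 5*h)^2)/(2); substituting h = 3 gives -25/2.

-25/2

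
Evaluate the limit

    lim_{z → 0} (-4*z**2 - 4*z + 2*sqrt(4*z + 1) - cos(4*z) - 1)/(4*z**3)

2

Substitution gives 0/0 (the numerator vanishes to order 3).
Expand each term to order z^3: the coefficient of z^3 in −cos(4z) is 0 and in 2·√(1 + 4z) is 8.
Lower-order terms cancel with the polynomial part, so the numerator is (8)·z^3 + o(z^3), and the limit is (8)/(4) = 2.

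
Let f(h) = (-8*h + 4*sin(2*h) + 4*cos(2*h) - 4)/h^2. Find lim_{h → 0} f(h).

-8

Substitution gives 0/0; apply L'Hôpital's rule 2 times.
After differentiating numerator and denominator 2 times the quotient is (-16*sqrt(2)*sin(2*h + pi/4))/(2); at h = 0 this is -8.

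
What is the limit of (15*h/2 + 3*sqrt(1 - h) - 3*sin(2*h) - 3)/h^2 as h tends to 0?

-3/8

Substitution gives 0/0 (the numerator vanishes to order 2).
Expand each term to order h^2: the coefficient of h^2 in -3·sin(2h) is 0 and in 3·√(1 - h) is -3/8.
Lower-order terms cancel with the polynomial part, so the numerator is (-3/8)·h^2 + o(h^2), and the limit is (-3/8)/(1) = -3/8.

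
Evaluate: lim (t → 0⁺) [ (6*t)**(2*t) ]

Base → 0⁺ and exponent → 0⁺: a 0^0 form.
Take logs: 2t·ln(6t). This is 0·(−∞); rewriting as ln(6t)/(1/(2t)) and applying L'Hôpital gives 0.
Hence the limit is e^0 = 1.

1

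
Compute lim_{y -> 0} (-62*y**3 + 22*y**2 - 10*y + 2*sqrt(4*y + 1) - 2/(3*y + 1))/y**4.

Substitution gives 0/0; apply L'Hôpital's rule 4 times.
After differentiating numerator and denominator 4 times the quotient is (-480/(4*y + 1)^(7/2) - 3888/(3*y + 1)^5)/(24); at y = 0 this is -182.

-182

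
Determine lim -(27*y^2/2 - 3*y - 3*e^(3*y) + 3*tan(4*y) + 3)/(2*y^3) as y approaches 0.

-101/4

Substitution gives 0/0; apply L'Hôpital's rule 3 times.
After differentiating numerator and denominator 3 times the quotient is (-81*e^(3*y) + 1152*tan(4*y)^4 + 1536*tan(4*y)^2 + 384)/(-12); at y = 0 this is -101/4.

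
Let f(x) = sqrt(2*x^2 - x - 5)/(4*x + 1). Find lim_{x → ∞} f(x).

For large |x|, √(2*x^2 - x - 5) ≈ √2·|x| and the denominator ≈ 4x.
Since x → +∞, |x| = x, giving √2/(4) = √(2)/4.

√(2)/4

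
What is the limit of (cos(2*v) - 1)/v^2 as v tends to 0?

-2

Direct substitution gives 0/0.
Apply L'Hôpital: lim (-2*sin(2*v))/(2*v), still 0/0.
After 2 applications of L'Hôpital's rule the quotient is (-4*cos(2*v))/(2); substituting v = 0 gives -2.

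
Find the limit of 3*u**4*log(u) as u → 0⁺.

This is a 0·(−∞) form. Rewrite as 3·ln(u) / u^(−4) and apply L'Hôpital:
the derivative quotient is 3·(1/u) / (−4·u^(−5)) = (-3/4)·u^4 → 0.

0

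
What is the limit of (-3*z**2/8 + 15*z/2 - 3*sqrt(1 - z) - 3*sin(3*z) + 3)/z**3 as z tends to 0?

Substitution gives 0/0; apply L'Hôpital's rule 3 times.
After differentiating numerator and denominator 3 times the quotient is (81*cos(3*z) + 9/(8*(1 - z)^(5/2)))/(6); at z = 0 this is 219/16.

219/16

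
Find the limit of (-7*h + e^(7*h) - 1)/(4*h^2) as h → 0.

Direct substitution gives 0/0.
Apply L'Hôpital: lim (7*e^(7*h) - 7)/(8*h), still 0/0.
After 2 applications of L'Hôpital's rule the quotient is (49*e^(7*h))/(8); substituting h = 0 gives 49/8.

49/8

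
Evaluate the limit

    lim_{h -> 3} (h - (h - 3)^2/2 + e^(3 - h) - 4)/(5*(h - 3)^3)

Direct substitution gives 0/0.
Apply L'Hôpital: lim (-h - e^(3 - h) + 4)/(15*(h - 3)^2), still 0/0.
Apply L'Hôpital: lim (e^(3 - h) - 1)/(30*h - 90), still 0/0.
After 3 applications of L'Hôpital's rule the quotient is (-e^(3 - h))/(30); substituting h = 3 gives -1/30.

-1/30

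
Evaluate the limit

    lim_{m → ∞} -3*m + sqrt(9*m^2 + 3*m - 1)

1/2

An ∞ − ∞ form. Rationalising with the conjugate, the difference becomes (3m - 1) / (√(9*m^2 + 3*m - 1) + 3m).
For large m the denominator behaves like 2·3m, so the quotient tends to 3/6 = 1/2.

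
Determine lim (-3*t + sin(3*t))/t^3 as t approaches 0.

-9/2

Direct substitution gives 0/0.
Apply L'Hôpital: lim (3*cos(3*t) - 3)/(3*t^2), still 0/0.
Apply L'Hôpital: lim (-9*sin(3*t))/(6*t), still 0/0.
After 3 applications of L'Hôpital's rule the quotient is (-27*cos(3*t))/(6); substituting t = 0 gives -9/2.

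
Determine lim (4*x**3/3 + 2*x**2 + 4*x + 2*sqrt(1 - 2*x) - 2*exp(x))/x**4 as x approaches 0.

-4/3

Substitution gives 0/0; apply L'Hôpital's rule 4 times.
After differentiating numerator and denominator 4 times the quotient is (-2*e^(x) - 30/(1 - 2*x)^(7/2))/(24); at x = 0 this is -4/3.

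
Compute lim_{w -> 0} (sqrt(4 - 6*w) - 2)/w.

Substitution gives 0/0. Multiply numerator and denominator by the conjugate √(4 - 6w) + √4.
The numerator becomes (4 - 6w) − 4 = -6w, so the expression simplifies to -6/(√(4 - 6w) + √4).
Letting w → 0 gives -6/(2√4) = -3/2.

-3/2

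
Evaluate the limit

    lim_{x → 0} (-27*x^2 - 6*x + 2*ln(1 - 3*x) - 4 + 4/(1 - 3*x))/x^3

90

Substitution gives 0/0; apply L'Hôpital's rule 3 times.
After differentiating numerator and denominator 3 times the quotient is (108*(3*x + 5)/(3*x - 1)^4)/(6); at x = 0 this is 90.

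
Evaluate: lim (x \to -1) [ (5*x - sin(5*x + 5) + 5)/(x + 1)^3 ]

125/6

Direct substitution gives 0/0.
Apply L'Hôpital: lim (5 - 5*cos(5*x + 5))/(3*(x + 1)^2), still 0/0.
Apply L'Hôpital: lim (25*sin(5*x + 5))/(6*x + 6), still 0/0.
After 3 applications of L'Hôpital's rule the quotient is (125*cos(5*x + 5))/(6); substituting x = -1 gives 125/6.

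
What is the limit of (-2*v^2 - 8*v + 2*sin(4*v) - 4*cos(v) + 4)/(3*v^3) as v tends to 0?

Substitution gives 0/0; apply L'Hôpital's rule 3 times.
After differentiating numerator and denominator 3 times the quotient is (-4*sin(v) - 128*cos(4*v))/(18); at v = 0 this is -64/9.

-64/9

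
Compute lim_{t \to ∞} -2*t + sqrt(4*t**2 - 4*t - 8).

An ∞ − ∞ form. Rationalising with the conjugate, the difference becomes (-4t - 8) / (√(4*t^2 - 4*t - 8) + 2t).
For large t the denominator behaves like 2·2t, so the quotient tends to -4/4 = -1.

-1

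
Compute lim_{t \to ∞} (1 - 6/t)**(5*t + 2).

Write it as [(1 - 6/t)^t]^(5) · (1 - 6/t)^(2). The bracketed term tends to e^(-6) and the second factor to 1, so the limit is e^(-30).

e^(-30)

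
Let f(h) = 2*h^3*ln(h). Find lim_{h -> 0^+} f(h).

This is a 0·(−∞) form. Rewrite as 2·ln(h) / h^(−3) and apply L'Hôpital:
the derivative quotient is 2·(1/h) / (−3·h^(−4)) = (-2/3)·h^3 → 0.

0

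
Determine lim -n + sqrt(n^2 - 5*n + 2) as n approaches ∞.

This has the form ∞ − ∞. Multiply and divide by the conjugate √(n^2 - 5*n + 2) + n.
That gives (-5n + 2) / (√(n^2 - 5*n + 2) + n).
Divide numerator and denominator by n: the limit is -5/(2·1) = -5/2.

-5/2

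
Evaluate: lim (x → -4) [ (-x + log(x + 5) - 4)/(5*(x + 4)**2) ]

-1/10

Direct substitution gives 0/0.
Apply L'Hôpital: lim (-1 + 1/(x + 5))/(10*x + 40), still 0/0.
After 2 applications of L'Hôpital's rule the quotient is (-1/(x + 5)^2)/(10); substituting x = -4 gives -1/10.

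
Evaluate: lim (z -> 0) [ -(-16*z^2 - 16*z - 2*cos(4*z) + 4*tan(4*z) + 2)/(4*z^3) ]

-64/3

Substitution gives 0/0; apply L'Hôpital's rule 3 times.
After differentiating numerator and denominator 3 times the quotient is (-128*sin(4*z) + 1536*tan(4*z)^4 + 2048*tan(4*z)^2 + 512)/(-24); at z = 0 this is -64/3.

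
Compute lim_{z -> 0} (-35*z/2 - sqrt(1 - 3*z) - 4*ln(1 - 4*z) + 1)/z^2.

Substitution gives 0/0 (the numerator vanishes to order 2).
Expand each term to order z^2: the coefficient of z^2 in −√(1 - 3z) is 9/8 and in -4·ln(1 - 4z) is 32.
Lower-order terms cancel with the polynomial part, so the numerator is (265/8)·z^2 + o(z^2), and the limit is (265/8)/(1) = 265/8.

265/8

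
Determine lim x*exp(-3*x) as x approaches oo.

0

Write as x^1/e^{3x}, an ∞/∞ form.
Exponential growth dominates any polynomial, so repeated L'Hôpital (or the standard result) gives 0.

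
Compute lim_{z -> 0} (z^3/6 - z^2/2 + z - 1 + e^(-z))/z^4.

Direct substitution gives 0/0.
Apply L'Hôpital: lim (z^2/2 - z + 1 - e^(-z))/(4*z^3), still 0/0.
Apply L'Hôpital: lim (z - 1 + e^(-z))/(12*z^2), still 0/0.
Apply L'Hôpital: lim (1 - e^(-z))/(24*z), still 0/0.
After 4 applications of L'Hôpital's rule the quotient is (e^(-z))/(24); substituting z = 0 gives 1/24.

1/24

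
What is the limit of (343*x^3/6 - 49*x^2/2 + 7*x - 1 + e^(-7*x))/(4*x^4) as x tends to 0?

Direct substitution gives 0/0.
Apply L'Hôpital: lim (343*x^2/2 - 49*x + 7 - 7*e^(-7*x))/(16*x^3), still 0/0.
Apply L'Hôpital: lim (343*x - 49 + 49*e^(-7*x))/(48*x^2), still 0/0.
Apply L'Hôpital: lim (343 - 343*e^(-7*x))/(96*x), still 0/0.
After 4 applications of L'Hôpital's rule the quotient is (2401*e^(-7*x))/(96); substituting x = 0 gives 2401/96.

2401/96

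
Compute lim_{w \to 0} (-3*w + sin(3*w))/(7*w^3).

Direct substitution gives 0/0.
Apply L'Hôpital: lim (3*cos(3*w) - 3)/(21*w^2), still 0/0.
Apply L'Hôpital: lim (-9*sin(3*w))/(42*w), still 0/0.
After 3 applications of L'Hôpital's rule the quotient is (-27*cos(3*w))/(42); substituting w = 0 gives -9/14.

-9/14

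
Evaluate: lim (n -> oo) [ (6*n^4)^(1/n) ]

Base → ∞ and exponent → 0: an ∞^0 form.
Take logs: (1/n)·ln(6·n^4) = (ln 6 + 4·ln n)/n → 0.
So the limit is e^0 = 1.

1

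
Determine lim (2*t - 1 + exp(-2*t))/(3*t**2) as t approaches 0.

2/3

Direct substitution gives 0/0.
Apply L'Hôpital: lim (2 - 2*e^(-2*t))/(6*t), still 0/0.
After 2 applications of L'Hôpital's rule the quotient is (4*e^(-2*t))/(6); substituting t = 0 gives 2/3.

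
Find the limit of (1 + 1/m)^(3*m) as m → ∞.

e^(3)

Write it as [(1 + 1/m)^m]^(3) · (1 + 1/m)^(0). The bracketed term tends to e^(1) and the second factor to 1, so the limit is e^(3).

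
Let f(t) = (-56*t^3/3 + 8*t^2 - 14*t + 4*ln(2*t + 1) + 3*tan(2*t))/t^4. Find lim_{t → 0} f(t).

-16

Substitution gives 0/0; apply L'Hôpital's rule 4 times.
After differentiating numerator and denominator 4 times the quotient is (1152*tan(2*t)^3/cos(2*t)^2 + 768*tan(2*t)/cos(2*t)^2 - 384/(2*t + 1)^4)/(24); at t = 0 this is -16.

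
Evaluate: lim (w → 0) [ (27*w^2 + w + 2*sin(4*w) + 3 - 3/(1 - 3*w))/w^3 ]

-307/3

Substitution gives 0/0 (the numerator vanishes to order 3).
Expand each term to order w^3: the coefficient of w^3 in -3·1/(1 - 3w) is -81 and in 2·sin(4w) is -64/3.
Lower-order terms cancel with the polynomial part, so the numerator is (-307/3)·w^3 + o(w^3), and the limit is (-307/3)/(1) = -307/3.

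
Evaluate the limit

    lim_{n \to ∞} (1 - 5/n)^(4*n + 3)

e^(-20)

The base → 1 and the exponent → ∞: a 1^∞ form.
Take logarithms: (4n + 3)·ln(1 - 5/n). Since ln(1+u) ~ u for small u, this behaves like (4n)·(-5/n) → -20.
So the limit is e^(-20).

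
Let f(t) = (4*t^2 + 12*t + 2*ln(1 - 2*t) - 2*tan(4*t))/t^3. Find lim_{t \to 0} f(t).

-48

Substitution gives 0/0 (the numerator vanishes to order 3).
Expand each term to order t^3: the coefficient of t^3 in -2·tan(4t) is -128/3 and in 2·ln(1 - 2t) is -16/3.
Lower-order terms cancel with the polynomial part, so the numerator is (-48)·t^3 + o(t^3), and the limit is (-48)/(1) = -48.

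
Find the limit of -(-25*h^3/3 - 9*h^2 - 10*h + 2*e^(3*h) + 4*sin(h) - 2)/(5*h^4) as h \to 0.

-27/20

Substitution gives 0/0 (the numerator vanishes to order 4).
Expand each term to order h^4: the coefficient of h^4 in 4·sin(h) is 0 and in 2·e^(3h) is 27/4.
Lower-order terms cancel with the polynomial part, so the numerator is (27/4)·h^4 + o(h^4), and the limit is (27/4)/(-5) = -27/20.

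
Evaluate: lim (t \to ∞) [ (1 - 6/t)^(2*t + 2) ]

e^(-12)

Write it as [(1 - 6/t)^t]^(2) · (1 - 6/t)^(2). The bracketed term tends to e^(-6) and the second factor to 1, so the limit is e^(-12).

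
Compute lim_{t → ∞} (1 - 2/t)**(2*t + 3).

e^(-4)

The base → 1 and the exponent → ∞: a 1^∞ form.
Take logarithms: (2t + 3)·ln(1 - 2/t). Since ln(1+u) ~ u for small u, this behaves like (2t)·(-2/t) → -4.
So the limit is e^(-4).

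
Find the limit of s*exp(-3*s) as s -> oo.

Write as s^1/e^{3s}, an ∞/∞ form.
Exponential growth dominates any polynomial, so repeated L'Hôpital (or the standard result) gives 0.

0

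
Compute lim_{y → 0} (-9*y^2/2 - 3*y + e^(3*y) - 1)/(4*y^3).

Direct substitution gives 0/0.
Apply L'Hôpital: lim (-9*y + 3*e^(3*y) - 3)/(12*y^2), still 0/0.
Apply L'Hôpital: lim (9*e^(3*y) - 9)/(24*y), still 0/0.
After 3 applications of L'Hôpital's rule the quotient is (27*e^(3*y))/(24); substituting y = 0 gives 9/8.

9/8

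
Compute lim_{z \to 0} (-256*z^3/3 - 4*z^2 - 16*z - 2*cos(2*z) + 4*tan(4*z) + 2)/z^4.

Substitution gives 0/0; apply L'Hôpital's rule 4 times.
After differentiating numerator and denominator 4 times the quotient is (-32*cos(2*z) + 24576*tan(4*z)^5 + 40960*tan(4*z)^3 + 16384*tan(4*z))/(24); at z = 0 this is -4/3.

-4/3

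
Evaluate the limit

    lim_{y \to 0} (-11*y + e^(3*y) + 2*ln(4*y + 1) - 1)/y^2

Substitution gives 0/0 (the numerator vanishes to order 2).
Expand each term to order y^2: the coefficient of y^2 in 2·ln(1 + 4y) is -16 and in e^(3y) is 9/2.
Lower-order terms cancel with the polynomial part, so the numerator is (-23/2)·y^2 + o(y^2), and the limit is (-23/2)/(1) = -23/2.

-23/2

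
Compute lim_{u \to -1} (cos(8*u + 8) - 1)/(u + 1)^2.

-32

Direct substitution gives 0/0.
Apply L'Hôpital: lim (-8*sin(8*u + 8))/(2*u + 2), still 0/0.
After 2 applications of L'Hôpital's rule the quotient is (-64*cos(8*u + 8))/(2); substituting u = -1 gives -32.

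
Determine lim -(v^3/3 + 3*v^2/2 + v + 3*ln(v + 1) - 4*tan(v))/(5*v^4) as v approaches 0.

Substitution gives 0/0; apply L'Hôpital's rule 4 times.
After differentiating numerator and denominator 4 times the quotient is (32*tan(v)/cos(v)^2 - 96*tan(v)/cos(v)^4 - 18/(v + 1)^4)/(-120); at v = 0 this is 3/20.

3/20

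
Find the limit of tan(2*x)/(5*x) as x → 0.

2/5

Substitution gives 0/0.
Since tan(u)/u → 1 as u → 0, tan(2x)/(2x) → 1 and the limit is 2/5.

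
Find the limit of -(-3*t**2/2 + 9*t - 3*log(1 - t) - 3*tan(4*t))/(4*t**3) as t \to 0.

63/4

Substitution gives 0/0 (the numerator vanishes to order 3).
Expand each term to order t^3: the coefficient of t^3 in -3·ln(1 - t) is 1 and in -3·tan(4t) is -64.
Lower-order terms cancel with the polynomial part, so the numerator is (-63)·t^3 + o(t^3), and the limit is (-63)/(-4) = 63/4.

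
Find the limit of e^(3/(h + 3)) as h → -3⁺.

∞

As h → -3⁺, 3/(h + 3) → +∞, so e^(3/(h + 3)) → ∞.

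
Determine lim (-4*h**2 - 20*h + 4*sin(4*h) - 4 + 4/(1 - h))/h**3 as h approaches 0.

-116/3

Substitution gives 0/0 (the numerator vanishes to order 3).
Expand each term to order h^3: the coefficient of h^3 in 4·1/(1 - h) is 4 and in 4·sin(4h) is -128/3.
Lower-order terms cancel with the polynomial part, so the numerator is (-116/3)·h^3 + o(h^3), and the limit is (-116/3)/(1) = -116/3.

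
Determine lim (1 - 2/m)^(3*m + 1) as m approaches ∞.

Let L be the limit and take ln: ln L = lim (3m + 1)·ln(1 - 2/m) = lim (3m + 1)·(-2/m + O(1/m²)) = -6.
Hence L = e^(-6).

e^(-6)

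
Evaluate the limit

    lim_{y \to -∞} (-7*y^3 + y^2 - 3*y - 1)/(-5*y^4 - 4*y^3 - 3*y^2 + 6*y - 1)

The denominator has degree 4 and the numerator degree 3. Dividing numerator and denominator by y^4 sends every term to 0 except the leading denominator term, so the limit is 0.

0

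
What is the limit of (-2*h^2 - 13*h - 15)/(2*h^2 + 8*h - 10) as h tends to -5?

-7/12

Direct substitution gives 0/0, so factor. Both numerator and denominator have (h + 5) as a factor.
After cancelling, the expression reduces to (-2*h - 3)/(2*h - 2).
Substituting h = -5 gives -7/12.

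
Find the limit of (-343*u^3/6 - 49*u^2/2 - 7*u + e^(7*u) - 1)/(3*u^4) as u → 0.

2401/72

Direct substitution gives 0/0.
Apply L'Hôpital: lim (-343*u^2/2 - 49*u + 7*e^(7*u) - 7)/(12*u^3), still 0/0.
Apply L'Hôpital: lim (-343*u + 49*e^(7*u) - 49)/(36*u^2), still 0/0.
Apply L'Hôpital: lim (343*e^(7*u) - 343)/(72*u), still 0/0.
After 4 applications of L'Hôpital's rule the quotient is (2401*e^(7*u))/(72); substituting u = 0 gives 2401/72.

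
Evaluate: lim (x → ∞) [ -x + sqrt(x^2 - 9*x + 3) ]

This has the form ∞ − ∞. Multiply and divide by the conjugate √(x^2 - 9*x + 3) + x.
That gives (-9x + 3) / (√(x^2 - 9*x + 3) + x).
Divide numerator and denominator by x: the limit is -9/(2·1) = -9/2.

-9/2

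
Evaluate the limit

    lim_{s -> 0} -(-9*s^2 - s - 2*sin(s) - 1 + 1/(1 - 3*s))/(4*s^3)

-41/6

Substitution gives 0/0; apply L'Hôpital's rule 3 times.
After differentiating numerator and denominator 3 times the quotient is (2*cos(s) + 162/(3*s - 1)^4)/(-24); at s = 0 this is -41/6.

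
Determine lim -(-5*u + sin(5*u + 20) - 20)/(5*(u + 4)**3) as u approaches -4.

Direct substitution gives 0/0.
Apply L'Hôpital: lim (5*cos(5*u + 20) - 5)/(-15*(u + 4)^2), still 0/0.
Apply L'Hôpital: lim (-25*sin(5*u + 20))/(-30*u - 120), still 0/0.
After 3 applications of L'Hôpital's rule the quotient is (-125*cos(5*u + 20))/(-30); substituting u = -4 gives 25/6.

25/6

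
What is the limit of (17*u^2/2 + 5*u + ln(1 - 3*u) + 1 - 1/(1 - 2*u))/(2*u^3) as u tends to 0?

-17/2

Substitution gives 0/0; apply L'Hôpital's rule 3 times.
After differentiating numerator and denominator 3 times the quotient is (54/(3*u - 1)^3 - 48/(2*u - 1)^4)/(12); at u = 0 this is -17/2.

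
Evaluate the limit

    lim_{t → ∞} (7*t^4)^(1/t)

Base → ∞ and exponent → 0: an ∞^0 form.
Take logs: (1/t)·ln(7·t^4) = (ln 7 + 4·ln t)/t → 0.
So the limit is e^0 = 1.

1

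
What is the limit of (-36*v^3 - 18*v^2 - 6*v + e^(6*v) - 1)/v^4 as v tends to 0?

Direct substitution gives 0/0.
Apply L'Hôpital: lim (-108*v^2 - 36*v + 6*e^(6*v) - 6)/(4*v^3), still 0/0.
Apply L'Hôpital: lim (-216*v + 36*e^(6*v) - 36)/(12*v^2), still 0/0.
Apply L'Hôpital: lim (216*e^(6*v) - 216)/(24*v), still 0/0.
After 4 applications of L'Hôpital's rule the quotient is (1296*e^(6*v))/(24); substituting v = 0 gives 54.

54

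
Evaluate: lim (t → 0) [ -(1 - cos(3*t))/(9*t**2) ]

Substitution gives 0/0.
Use (1 − cos u)/u² → 1/2 with u = 3t: the limit is 3²/(2·(-9)) = -1/2.

-1/2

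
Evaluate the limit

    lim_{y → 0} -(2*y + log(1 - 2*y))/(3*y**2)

Direct substitution gives 0/0.
Apply L'Hôpital: lim (2 - 2/(1 - 2*y))/(-6*y), still 0/0.
After 2 applications of L'Hôpital's rule the quotient is (-4/(1 - 2*y)^2)/(-6); substituting y = 0 gives 2/3.

2/3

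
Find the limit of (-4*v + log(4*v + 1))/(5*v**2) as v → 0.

Direct substitution gives 0/0.
Apply L'Hôpital: lim (-4 + 4/(4*v + 1))/(10*v), still 0/0.
After 2 applications of L'Hôpital's rule the quotient is (-16/(4*v + 1)^2)/(10); substituting v = 0 gives -8/5.

-8/5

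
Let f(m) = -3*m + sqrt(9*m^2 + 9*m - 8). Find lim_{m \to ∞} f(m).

3/2

This has the form ∞ − ∞. Multiply and divide by the conjugate √(9*m^2 + 9*m - 8) + 3m.
That gives (9m - 8) / (√(9*m^2 + 9*m - 8) + 3m).
Divide numerator and denominator by m: the limit is 9/(2·3) = 3/2.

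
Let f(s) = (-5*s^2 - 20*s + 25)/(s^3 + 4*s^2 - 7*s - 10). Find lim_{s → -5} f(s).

15/14

Since s = -5 makes numerator and denominator zero, (s + 5) divides both.
Cancelling it gives (5 - 5*s)/(s^2 - s - 2); now plug in s = -5 to get 15/14.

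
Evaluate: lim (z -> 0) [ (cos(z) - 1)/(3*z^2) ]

-1/6

Direct substitution gives 0/0.
Apply L'Hôpital: lim (-sin(z))/(6*z), still 0/0.
After 2 applications of L'Hôpital's rule the quotient is (-cos(z))/(6); substituting z = 0 gives -1/6.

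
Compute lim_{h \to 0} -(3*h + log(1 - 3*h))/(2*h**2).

9/4

Direct substitution gives 0/0.
Apply L'Hôpital: lim (3 - 3/(1 - 3*h))/(-4*h), still 0/0.
After 2 applications of L'Hôpital's rule the quotient is (-9/(1 - 3*h)^2)/(-4); substituting h = 0 gives 9/4.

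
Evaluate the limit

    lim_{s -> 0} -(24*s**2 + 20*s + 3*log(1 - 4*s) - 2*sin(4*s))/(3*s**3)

Substitution gives 0/0 (the numerator vanishes to order 3).
Expand each term to order s^3: the coefficient of s^3 in -2·sin(4s) is 64/3 and in 3·ln(1 - 4s) is -64.
Lower-order terms cancel with the polynomial part, so the numerator is (-128/3)·s^3 + o(s^3), and the limit is (-128/3)/(-3) = 128/9.

128/9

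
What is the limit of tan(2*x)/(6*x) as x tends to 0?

1/3

Substitution gives 0/0.
Since tan(u)/u → 1 as u → 0, tan(2x)/(2x) → 1 and the limit is 2/6 = 1/3.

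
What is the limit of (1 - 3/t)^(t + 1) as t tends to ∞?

The base → 1 and the exponent → ∞: a 1^∞ form.
Take logarithms: (t + 1)·ln(1 - 3/t). Since ln(1+u) ~ u for small u, this behaves like (t)·(-3/t) → -3.
So the limit is e^(-3).

e^(-3)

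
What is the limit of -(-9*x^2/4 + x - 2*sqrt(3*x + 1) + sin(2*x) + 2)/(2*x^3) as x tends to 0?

113/48

Substitution gives 0/0 (the numerator vanishes to order 3).
Expand each term to order x^3: the coefficient of x^3 in -2·√(1 + 3x) is -27/8 and in sin(2x) is -4/3.
Lower-order terms cancel with the polynomial part, so the numerator is (-113/24)·x^3 + o(x^3), and the limit is (-113/24)/(-2) = 113/48.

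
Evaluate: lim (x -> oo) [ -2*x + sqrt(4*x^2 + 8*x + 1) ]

2

This has the form ∞ − ∞. Multiply and divide by the conjugate √(4*x^2 + 8*x + 1) + 2x.
That gives (8x + 1) / (√(4*x^2 + 8*x + 1) + 2x).
Divide numerator and denominator by x: the limit is 8/(2·2) = 2.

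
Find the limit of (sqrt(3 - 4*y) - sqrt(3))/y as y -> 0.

-2*√(3)/3

Substitution gives 0/0. Multiply numerator and denominator by the conjugate √(3 - 4y) + √3.
The numerator becomes (3 - 4y) − 3 = -4y, so the expression simplifies to -4/(√(3 - 4y) + √3).
Letting y → 0 gives -4/(2√3) = -2*√(3)/3.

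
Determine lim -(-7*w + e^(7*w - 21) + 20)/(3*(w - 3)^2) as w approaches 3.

Direct substitution gives 0/0.
Apply L'Hôpital: lim (7*e^(7*w - 21) - 7)/(18 - 6*w), still 0/0.
After 2 applications of L'Hôpital's rule the quotient is (49*e^(7*w - 21))/(-6); substituting w = 3 gives -49/6.

-49/6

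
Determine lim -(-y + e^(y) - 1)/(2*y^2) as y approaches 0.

-1/4

Direct substitution gives 0/0.
Apply L'Hôpital: lim (e^(y) - 1)/(-4*y), still 0/0.
After 2 applications of L'Hôpital's rule the quotient is (e^(y))/(-4); substituting y = 0 gives -1/4.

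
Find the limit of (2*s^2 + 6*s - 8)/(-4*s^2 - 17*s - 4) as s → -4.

-2/3

Since s = -4 makes numerator and denominator zero, (s + 4) divides both.
Cancelling it gives (2*s - 2)/(-4*s - 1); now plug in s = -4 to get -2/3.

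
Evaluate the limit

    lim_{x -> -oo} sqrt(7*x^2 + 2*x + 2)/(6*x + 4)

-√(7)/6

For large |x|, √(7*x^2 + 2*x + 2) ≈ √7·|x| and the denominator ≈ 6x.
Since x → −∞, |x| = −x, giving −√7/(6) = -√(7)/6.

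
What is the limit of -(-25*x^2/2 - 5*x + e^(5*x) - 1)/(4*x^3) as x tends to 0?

Direct substitution gives 0/0.
Apply L'Hôpital: lim (-25*x + 5*e^(5*x) - 5)/(-12*x^2), still 0/0.
Apply L'Hôpital: lim (25*e^(5*x) - 25)/(-24*x), still 0/0.
After 3 applications of L'Hôpital's rule the quotient is (125*e^(5*x))/(-24); substituting x = 0 gives -125/24.

-125/24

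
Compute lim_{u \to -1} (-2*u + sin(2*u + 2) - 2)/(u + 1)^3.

-4/3

Direct substitution gives 0/0.
Apply L'Hôpital: lim (2*cos(2*u + 2) - 2)/(3*(u + 1)^2), still 0/0.
Apply L'Hôpital: lim (-4*sin(2*u + 2))/(6*u + 6), still 0/0.
After 3 applications of L'Hôpital's rule the quotient is (-8*cos(2*u + 2))/(6); substituting u = -1 gives -4/3.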